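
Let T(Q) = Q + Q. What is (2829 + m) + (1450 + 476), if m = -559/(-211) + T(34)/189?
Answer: 189744644/39879 ≈ 4758.0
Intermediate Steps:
T(Q) = 2*Q
m = 119999/39879 (m = -559/(-211) + (2*34)/189 = -559*(-1/211) + 68*(1/189) = 559/211 + 68/189 = 119999/39879 ≈ 3.0091)
(2829 + m) + (1450 + 476) = (2829 + 119999/39879) + (1450 + 476) = 112937690/39879 + 1926 = 189744644/39879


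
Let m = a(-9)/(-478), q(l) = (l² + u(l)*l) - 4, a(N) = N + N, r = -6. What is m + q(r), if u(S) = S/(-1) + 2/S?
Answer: -469/239 ≈ -1.9623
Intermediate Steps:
a(N) = 2*N
u(S) = -S + 2/S (u(S) = S*(-1) + 2/S = -S + 2/S)
q(l) = -4 + l² + l*(-l + 2/l) (q(l) = (l² + (-l + 2/l)*l) - 4 = (l² + l*(-l + 2/l)) - 4 = -4 + l² + l*(-l + 2/l))
m = 9/239 (m = (2*(-9))/(-478) = -18*(-1/478) = 9/239 ≈ 0.037657)
m + q(r) = 9/239 - 2 = -469/239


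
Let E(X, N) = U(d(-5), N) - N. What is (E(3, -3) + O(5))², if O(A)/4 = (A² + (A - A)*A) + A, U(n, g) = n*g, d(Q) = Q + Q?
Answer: 23409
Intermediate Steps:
d(Q) = 2*Q
U(n, g) = g*n
O(A) = 4*A + 4*A² (O(A) = 4*((A² + (A - A)*A) + A) = 4*((A² + 0*A) + A) = 4*((A² + 0) + A) = 4*(A² + A) = 4*(A + A²) = 4*A + 4*A²)
E(X, N) = -11*N (E(X, N) = N*(2*(-5)) - N = N*(-10) - N = -10*N - N = -11*N)
(E(3, -3) + O(5))² = (-11*(-3) + 4*5*(1 + 5))² = (33 + 4*5*6)² = (33 + 120)² = 153² = 23409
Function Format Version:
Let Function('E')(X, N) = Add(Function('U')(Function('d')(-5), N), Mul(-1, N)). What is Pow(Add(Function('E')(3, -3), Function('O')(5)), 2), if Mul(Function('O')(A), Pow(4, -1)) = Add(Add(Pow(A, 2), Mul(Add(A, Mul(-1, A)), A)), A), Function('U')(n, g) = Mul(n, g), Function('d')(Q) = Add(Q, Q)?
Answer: 23409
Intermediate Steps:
Function('d')(Q) = Mul(2, Q)
Function('U')(n, g) = Mul(g, n)
Function('O')(A) = Add(Mul(4, A), Mul(4, Pow(A, 2))) (Function('O')(A) = Mul(4, Add(Add(Pow(A, 2), Mul(Add(A, Mul(-1, A)), A)), A)) = Mul(4, Add(Add(Pow(A, 2), Mul(0, A)), A)) = Mul(4, Add(Add(Pow(A, 2), 0), A)) = Mul(4, Add(Pow(A, 2), A)) = Mul(4, Add(A, Pow(A, 2))) = Add(Mul(4, A), Mul(4, Pow(A, 2))))
Function('E')(X, N) = Mul(-11, N) (Function('E')(X, N) = Add(Mul(N, Mul(2, -5)), Mul(-1, N)) = Add(Mul(N, -10), Mul(-1, N)) = Add(Mul(-10, N), Mul(-1, N)) = Mul(-11, N))
Pow(Add(Function('E')(3, -3), Function('O')(5)), 2) = Pow(Add(Mul(-11, -3), Mul(4, 5, Add(1, 5))), 2) = Pow(Add(33, Mul(4, 5, 6)), 2) = Pow(Add(33, 120), 2) = Pow(153, 2) = 23409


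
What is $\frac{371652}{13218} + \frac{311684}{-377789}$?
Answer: $\frac{22714366386}{832269167} \approx 27.292$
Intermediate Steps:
$\frac{371652}{13218} + \frac{311684}{-377789} = 371652 \cdot \frac{1}{13218} + 311684 \left(- \frac{1}{377789}\right) = \frac{61942}{2203} - \frac{311684}{377789} = \frac{22714366386}{832269167}$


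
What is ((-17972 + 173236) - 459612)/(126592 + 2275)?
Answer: -304348/128867 ≈ -2.3617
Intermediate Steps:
((-17972 + 173236) - 459612)/(126592 + 2275) = (155264 - 459612)/128867 = -304348*1/128867 = -304348/128867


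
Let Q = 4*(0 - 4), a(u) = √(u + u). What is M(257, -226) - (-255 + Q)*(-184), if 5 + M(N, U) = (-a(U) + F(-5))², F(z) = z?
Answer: -50296 + 20*I*√113 ≈ -50296.0 + 212.6*I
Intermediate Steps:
a(u) = √2*√u (a(u) = √(2*u) = √2*√u)
Q = -16 (Q = 4*(-4) = -16)
M(N, U) = -5 + (-5 - √2*√U)² (M(N, U) = -5 + (-√2*√U - 5)² = -5 + (-5 - √2*√U)²)
M(257, -226) - (-255 + Q)*(-184) = (-5 + (5 + √2*√(-226))²) - (-255 - 16)*(-184) = (-5 + (5 + √2*(I*√226))²) - (-271)*(-184) = (-5 + (5 + 2*I*√113)²) - 1*49864 = (-5 + (5 + 2*I*√113)²) - 49864 = -49869 + (5 + 2*I*√113)²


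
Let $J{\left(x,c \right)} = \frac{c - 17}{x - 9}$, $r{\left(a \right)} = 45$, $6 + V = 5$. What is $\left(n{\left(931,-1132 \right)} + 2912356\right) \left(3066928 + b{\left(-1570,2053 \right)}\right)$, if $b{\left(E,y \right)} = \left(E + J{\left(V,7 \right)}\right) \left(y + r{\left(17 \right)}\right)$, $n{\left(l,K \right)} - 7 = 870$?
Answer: $-654993828322$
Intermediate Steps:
$V = -1$ ($V = -6 + 5 = -1$)
$J{\left(x,c \right)} = \frac{-17 + c}{-9 + x}$
$n{\left(l,K \right)} = 877$ ($n{\left(l,K \right)} = 7 + 870 = 877$)
$b{\left(E,y \right)} = \left(1 + E\right) \left(45 + y\right)$ ($b{\left(E,y \right)} = \left(E + \frac{-17 + 7}{-9 - 1}\right) \left(y + 45\right) = \left(E + \frac{1}{-10} \left(-10\right)\right) \left(45 + y\right) = \left(E - -1\right) \left(45 + y\right) = \left(E + 1\right) \left(45 + y\right) = \left(1 + E\right) \left(45 + y\right)$)
$\left(n{\left(931,-1132 \right)} + 2912356\right) \left(3066928 + b{\left(-1570,2053 \right)}\right) = \left(877 + 2912356\right) \left(3066928 + \left(45 + 2053 + 45 \left(-1570\right) - 3223210\right)\right) = 2913233 \left(3066928 + \left(45 + 2053 - 70650 - 3223210\right)\right) = 2913233 \left(3066928 - 3291762\right) = 2913233 \left(-224834\right) = -654993828322$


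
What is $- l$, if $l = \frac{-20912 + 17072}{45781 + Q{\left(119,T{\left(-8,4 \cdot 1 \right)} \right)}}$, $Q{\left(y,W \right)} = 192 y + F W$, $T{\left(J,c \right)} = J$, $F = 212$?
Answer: $\frac{1280}{22311} \approx 0.057371$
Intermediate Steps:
$Q{\left(y,W \right)} = 192 y + 212 W$
$l = - \frac{1280}{22311}$ ($l = \frac{-20912 + 17072}{45781 + \left(192 \cdot 119 + 212 \left(-8\right)\right)} = - \frac{3840}{45781 + \left(22848 - 1696\right)} = - \frac{3840}{45781 + 21152} = - \frac{3840}{66933} = \left(-3840\right) \frac{1}{66933} = - \frac{1280}{22311} \approx -0.057371$)
$- l = \left(-1\right) \left(- \frac{1280}{22311}\right) = \frac{1280}{22311}$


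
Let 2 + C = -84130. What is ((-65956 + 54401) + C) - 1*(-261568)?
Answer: 165881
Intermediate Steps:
C = -84132 (C = -2 - 84130 = -84132)
((-65956 + 54401) + C) - 1*(-261568) = ((-65956 + 54401) - 84132) - 1*(-261568) = (-11555 - 84132) + 261568 = -95687 + 261568 = 165881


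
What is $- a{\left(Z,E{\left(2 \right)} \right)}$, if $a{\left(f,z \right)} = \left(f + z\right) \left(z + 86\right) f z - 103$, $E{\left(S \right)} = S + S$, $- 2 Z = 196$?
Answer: $-3316217$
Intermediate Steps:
$Z = -98$ ($Z = \left(- \frac{1}{2}\right) 196 = -98$)
$E{\left(S \right)} = 2 S$
$a{\left(f,z \right)} = -103 + f z \left(86 + z\right) \left(f + z\right)$ ($a{\left(f,z \right)} = \left(f + z\right) \left(86 + z\right) f z - 103 = \left(86 + z\right) \left(f + z\right) f z - 103 = f \left(86 + z\right) \left(f + z\right) z - 103 = f z \left(86 + z\right) \left(f + z\right) - 103 = -103 + f z \left(86 + z\right) \left(f + z\right)$)
$- a{\left(Z,E{\left(2 \right)} \right)} = - (-103 - 98 \left(2 \cdot 2\right)^{3} + \left(-98\right)^{2} \left(2 \cdot 2\right)^{2} + 86 \left(-98\right) \left(2 \cdot 2\right)^{2} + 86 \cdot 2 \cdot 2 \left(-98\right)^{2}) = - (-103 - 98 \cdot 4^{3} + 9604 \cdot 4^{2} + 86 \left(-98\right) 4^{2} + 86 \cdot 4 \cdot 9604) = - (-103 - 6272 + 9604 \cdot 16 + 86 \left(-98\right) 16 + 3303776) = - (-103 - 6272 + 153664 - 134848 + 3303776) = \left(-1\right) 3316217 = -3316217$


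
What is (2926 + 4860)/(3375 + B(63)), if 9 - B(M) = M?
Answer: 7786/3321 ≈ 2.3445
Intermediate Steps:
B(M) = 9 - M
(2926 + 4860)/(3375 + B(63)) = (2926 + 4860)/(3375 + (9 - 1*63)) = 7786/(3375 + (9 - 63)) = 7786/(3375 - 54) = 7786/3321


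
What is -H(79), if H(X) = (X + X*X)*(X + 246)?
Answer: -2054000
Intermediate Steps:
H(X) = (246 + X)*(X + X²) (H(X) = (X + X²)*(246 + X) = (246 + X)*(X + X²))
-H(79) = -79*(246 + 79² + 247*79) = -79*(246 + 6241 + 19513) = -79*26000 = -1*2054000 = -2054000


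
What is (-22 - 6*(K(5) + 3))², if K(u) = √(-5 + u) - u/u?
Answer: 1156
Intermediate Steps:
K(u) = -1 + √(-5 + u) (K(u) = √(-5 + u) - 1*1 = √(-5 + u) - 1 = -1 + √(-5 + u))
(-22 - 6*(K(5) + 3))² = (-22 - 6*((-1 + √(-5 + 5)) + 3))² = (-22 - 6*((-1 + √0) + 3))² = (-22 - 6*((-1 + 0) + 3))² = (-22 - 6*(-1 + 3))² = (-22 - 6*2)² = (-22 - 12)² = (-34)² = 1156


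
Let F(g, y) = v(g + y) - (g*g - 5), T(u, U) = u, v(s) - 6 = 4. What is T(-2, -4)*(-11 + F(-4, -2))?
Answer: 24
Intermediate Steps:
v(s) = 10 (v(s) = 6 + 4 = 10)
F(g, y) = 15 - g² (F(g, y) = 10 - (g*g - 5) = 10 - (g² - 5) = 10 - (-5 + g²) = 10 + (5 - g²) = 15 - g²)
T(-2, -4)*(-11 + F(-4, -2)) = -2*(-11 + (15 - 1*(-4)²)) = -2*(-11 + (15 - 1*16)) = -2*(-11 + (15 - 16)) = -2*(-11 - 1) = -2*(-12) = 24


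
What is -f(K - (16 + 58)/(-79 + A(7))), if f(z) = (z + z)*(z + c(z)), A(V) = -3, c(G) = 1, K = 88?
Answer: -26870940/1681 ≈ -15985.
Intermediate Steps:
f(z) = 2*z*(1 + z) (f(z) = (z + z)*(z + 1) = (2*z)*(1 + z) = 2*z*(1 + z))
-f(K - (16 + 58)/(-79 + A(7))) = -2*(88 - (16 + 58)/(-79 - 3))*(1 + (88 - (16 + 58)/(-79 - 3))) = -2*(88 - 74/(-82))*(1 + (88 - 74/(-82))) = -2*(88 - 74*(-1)/82)*(1 + (88 - 74*(-1)/82)) = -2*(88 - 1*(-37/41))*(1 + (88 - 1*(-37/41))) = -2*(88 + 37/41)*(1 + (88 + 37/41)) = -2*3645*(1 + 3645/41)/41 = -2*3645*3686/(41*41) = -1*26870940/1681 = -26870940/1681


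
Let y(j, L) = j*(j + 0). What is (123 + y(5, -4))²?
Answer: 21904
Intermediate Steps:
y(j, L) = j² (y(j, L) = j*j = j²)
(123 + y(5, -4))² = (123 + 5²)² = (123 + 25)² = 148² = 21904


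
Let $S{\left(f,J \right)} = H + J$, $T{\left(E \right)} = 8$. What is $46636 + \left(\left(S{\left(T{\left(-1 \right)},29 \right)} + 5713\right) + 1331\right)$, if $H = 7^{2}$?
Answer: $53758$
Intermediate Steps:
$H = 49$
$S{\left(f,J \right)} = 49 + J$
$46636 + \left(\left(S{\left(T{\left(-1 \right)},29 \right)} + 5713\right) + 1331\right) = 46636 + \left(\left(\left(49 + 29\right) + 5713\right) + 1331\right) = 46636 + \left(\left(78 + 5713\right) + 1331\right) = 46636 + \left(5791 + 1331\right) = 46636 + 7122 = 53758$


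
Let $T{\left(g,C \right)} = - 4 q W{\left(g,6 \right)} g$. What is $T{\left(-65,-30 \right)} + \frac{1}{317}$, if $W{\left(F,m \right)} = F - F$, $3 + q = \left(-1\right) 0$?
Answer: $\frac{1}{317} \approx 0.0031546$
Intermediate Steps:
$q = -3$ ($q = -3 - 0 = -3 + 0 = -3$)
$W{\left(F,m \right)} = 0$
$T{\left(g,C \right)} = 0$ ($T{\left(g,C \right)} = \left(-4\right) \left(-3\right) 0 g = 12 \cdot 0 g = 0 g = 0$)
$T{\left(-65,-30 \right)} + \frac{1}{317} = 0 + \frac{1}{317} = \frac{1}{317}$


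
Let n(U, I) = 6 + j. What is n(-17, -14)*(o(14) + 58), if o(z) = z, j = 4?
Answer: 720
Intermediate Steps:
n(U, I) = 10 (n(U, I) = 6 + 4 = 10)
n(-17, -14)*(o(14) + 58) = 10*(14 + 58) = 10*72 = 720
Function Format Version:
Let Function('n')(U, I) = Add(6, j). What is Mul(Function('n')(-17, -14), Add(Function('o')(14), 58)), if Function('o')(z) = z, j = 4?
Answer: 720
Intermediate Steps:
Function('n')(U, I) = 10 (Function('n')(U, I) = Add(6, 4) = 10)
Mul(Function('n')(-17, -14), Add(Function('o')(14), 58)) = Mul(10, Add(14, 58)) = Mul(10, 72) = 720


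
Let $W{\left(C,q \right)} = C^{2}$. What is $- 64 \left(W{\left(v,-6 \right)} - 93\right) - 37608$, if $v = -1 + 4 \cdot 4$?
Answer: $-46056$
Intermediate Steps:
$v = 15$ ($v = -1 + 16 = 15$)
$- 64 \left(W{\left(v,-6 \right)} - 93\right) - 37608 = - 64 \left(15^{2} - 93\right) - 37608 = - 64 \left(225 - 93\right) - 37608 = \left(-64\right) 132 - 37608 = -8448 - 37608 = -46056$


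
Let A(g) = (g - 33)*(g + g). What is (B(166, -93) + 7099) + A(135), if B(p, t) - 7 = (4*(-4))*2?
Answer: 34614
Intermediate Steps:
B(p, t) = -25 (B(p, t) = 7 + (4*(-4))*2 = 7 - 16*2 = 7 - 32 = -25)
A(g) = 2*g*(-33 + g) (A(g) = (-33 + g)*(2*g) = 2*g*(-33 + g))
(B(166, -93) + 7099) + A(135) = (-25 + 7099) + 2*135*(-33 + 135) = 7074 + 2*135*102 = 7074 + 27540 = 34614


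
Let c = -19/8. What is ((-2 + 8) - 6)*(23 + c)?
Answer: 0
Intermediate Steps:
c = -19/8 (c = -19*⅛ = -19/8 ≈ -2.3750)
((-2 + 8) - 6)*(23 + c) = ((-2 + 8) - 6)*(23 - 19/8) = (6 - 6)*(165/8) = 0*(165/8) = 0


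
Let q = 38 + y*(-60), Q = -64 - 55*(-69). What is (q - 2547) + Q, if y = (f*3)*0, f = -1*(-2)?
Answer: 1222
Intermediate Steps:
f = 2
Q = 3731 (Q = -64 + 3795 = 3731)
y = 0 (y = (2*3)*0 = 6*0 = 0)
q = 38 (q = 38 + 0*(-60) = 38 + 0 = 38)
(q - 2547) + Q = (38 - 2547) + 3731 = -2509 + 3731 = 1222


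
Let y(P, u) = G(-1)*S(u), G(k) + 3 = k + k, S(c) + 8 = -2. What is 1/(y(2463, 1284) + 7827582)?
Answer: 1/7827632 ≈ 1.2775e-7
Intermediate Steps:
S(c) = -10 (S(c) = -8 - 2 = -10)
G(k) = -3 + 2*k (G(k) = -3 + (k + k) = -3 + 2*k)
y(P, u) = 50 (y(P, u) = (-3 + 2*(-1))*(-10) = (-3 - 2)*(-10) = -5*(-10) = 50)
1/(y(2463, 1284) + 7827582) = 1/(50 + 7827582) = 1/7827632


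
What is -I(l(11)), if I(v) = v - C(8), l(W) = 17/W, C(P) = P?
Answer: 71/11 ≈ 6.4545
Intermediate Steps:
I(v) = -8 + v (I(v) = v - 1*8 = v - 8 = -8 + v)
-I(l(11)) = -(-8 + 17/11) = -1*(-71/11) = 71/11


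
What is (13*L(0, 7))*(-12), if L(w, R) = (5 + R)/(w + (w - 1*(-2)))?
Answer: -936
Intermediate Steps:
L(w, R) = (5 + R)/(2 + 2*w) (L(w, R) = (5 + R)/(w + (w + 2)) = (5 + R)/(w + (2 + w)) = (5 + R)/(2 + 2*w))
(13*L(0, 7))*(-12) = (13*((5 + 7)/(2*(1 + 0))))*(-12) = (13*((1/2)*12/1))*(-12) = (13*((1/2)*1*12))*(-12) = (13*6)*(-12) = 78*(-12) = -936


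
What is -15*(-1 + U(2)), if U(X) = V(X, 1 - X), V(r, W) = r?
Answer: -15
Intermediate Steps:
U(X) = X
-15*(-1 + U(2)) = -15*(-1 + 2) = -15*1 = -15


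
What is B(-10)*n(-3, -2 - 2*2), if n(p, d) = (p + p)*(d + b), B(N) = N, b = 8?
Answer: 120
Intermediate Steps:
n(p, d) = 2*p*(8 + d) (n(p, d) = (p + p)*(d + 8) = (2*p)*(8 + d) = 2*p*(8 + d))
B(-10)*n(-3, -2 - 2*2) = -20*(-3)*(8 + (-2 - 2*2)) = -20*(-3)*(8 + (-2 - 4)) = -20*(-3)*(8 - 6) = -20*(-3)*2 = -10*(-12) = 120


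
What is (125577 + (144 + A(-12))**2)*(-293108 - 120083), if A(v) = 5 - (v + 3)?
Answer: -62202186331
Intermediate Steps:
A(v) = 2 - v (A(v) = 5 - (3 + v) = 5 + (-3 - v) = 2 - v)
(125577 + (144 + A(-12))**2)*(-293108 - 120083) = (125577 + (144 + (2 - 1*(-12)))**2)*(-293108 - 120083) = (125577 + (144 + (2 + 12))**2)*(-413191) = (125577 + (144 + 14)**2)*(-413191) = (125577 + 158**2)*(-413191) = (125577 + 24964)*(-413191) = 150541*(-413191) = -62202186331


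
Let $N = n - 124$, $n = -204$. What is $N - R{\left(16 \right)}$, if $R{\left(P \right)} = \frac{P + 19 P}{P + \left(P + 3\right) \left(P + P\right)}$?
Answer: $- \frac{12812}{39} \approx -328.51$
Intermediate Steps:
$N = -328$ ($N = -204 - 124 = -328$)
$R{\left(P \right)} = \frac{20 P}{P + 2 P \left(3 + P\right)}$ ($R{\left(P \right)} = \frac{20 P}{P + \left(3 + P\right) 2 P} = \frac{20 P}{P + 2 P \left(3 + P\right)}$)
$N - R{\left(16 \right)} = -328 - \frac{20}{7 + 2 \cdot 16} = -328 - \frac{20}{7 + 32} = -328 - \frac{20}{39} = - \frac{12812}{39}$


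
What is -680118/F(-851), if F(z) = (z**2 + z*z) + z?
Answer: -226706/482517 ≈ -0.46984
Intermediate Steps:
F(z) = z + 2*z**2 (F(z) = (z**2 + z**2) + z = 2*z**2 + z = z + 2*z**2)
-680118/F(-851) = -680118*(-1/(851*(1 + 2*(-851)))) = -680118*(-1/(851*(1 - 1702))) = -680118/((-851*(-1701))) = -680118/1447551 = -680118*1/1447551 = -226706/482517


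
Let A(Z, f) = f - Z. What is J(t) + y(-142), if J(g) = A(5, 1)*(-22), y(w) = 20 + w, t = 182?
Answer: -34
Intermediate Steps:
J(g) = 88 (J(g) = (1 - 1*5)*(-22) = (1 - 5)*(-22) = -4*(-22) = 88)
J(t) + y(-142) = 88 + (20 - 142) = 88 - 122 = -34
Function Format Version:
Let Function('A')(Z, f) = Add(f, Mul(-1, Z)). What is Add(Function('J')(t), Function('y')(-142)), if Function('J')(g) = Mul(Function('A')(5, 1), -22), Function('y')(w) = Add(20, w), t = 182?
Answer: -34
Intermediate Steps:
Function('J')(g) = 88 (Function('J')(g) = Mul(Add(1, Mul(-1, 5)), -22) = Mul(Add(1, -5), -22) = Mul(-4, -22) = 88)
Add(Function('J')(t), Function('y')(-142)) = Add(88, Add(20, -142)) = Add(88, -122) = -34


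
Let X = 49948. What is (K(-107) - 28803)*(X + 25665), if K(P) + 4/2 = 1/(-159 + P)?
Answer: -579356711303/266 ≈ -2.1780e+9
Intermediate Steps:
K(P) = -2 + 1/(-159 + P)
(K(-107) - 28803)*(X + 25665) = ((319 - 2*(-107))/(-159 - 107) - 28803)*(49948 + 25665) = ((319 + 214)/(-266) - 28803)*75613 = (-1/266*533 - 28803)*75613 = (-533/266 - 28803)*75613 = -7662131/266*75613 = -579356711303/266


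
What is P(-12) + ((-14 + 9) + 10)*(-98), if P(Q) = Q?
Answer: -502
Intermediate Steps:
P(-12) + ((-14 + 9) + 10)*(-98) = -12 + ((-14 + 9) + 10)*(-98) = -12 + (-5 + 10)*(-98) = -12 + 5*(-98) = -12 - 490 = -502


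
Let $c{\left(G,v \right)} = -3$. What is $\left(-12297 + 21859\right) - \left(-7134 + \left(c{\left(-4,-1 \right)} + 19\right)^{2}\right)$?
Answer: $16440$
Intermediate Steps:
$\left(-12297 + 21859\right) - \left(-7134 + \left(c{\left(-4,-1 \right)} + 19\right)^{2}\right) = \left(-12297 + 21859\right) + \left(\left(\left(-1146 + 4838\right) + \left(1011 - \left(-3 + 19\right)^{2}\right)\right) + 2431\right) = 9562 + \left(\left(3692 + \left(1011 - 16^{2}\right)\right) + 2431\right) = 9562 + \left(\left(3692 + \left(1011 - 256\right)\right) + 2431\right) = 9562 + \left(\left(3692 + 755\right) + 2431\right) = 9562 + \left(4447 + 2431\right) = 9562 + 6878 = 16440$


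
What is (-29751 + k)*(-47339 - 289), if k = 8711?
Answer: 1002093120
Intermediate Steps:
(-29751 + k)*(-47339 - 289) = (-29751 + 8711)*(-47339 - 289) = -21040*(-47628) = 1002093120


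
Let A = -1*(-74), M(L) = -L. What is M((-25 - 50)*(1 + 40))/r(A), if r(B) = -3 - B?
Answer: -3075/77 ≈ -39.935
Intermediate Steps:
A = 74
M((-25 - 50)*(1 + 40))/r(A) = (-(-25 - 50)*(1 + 40))/(-3 - 1*74) = (-(-75)*41)/(-3 - 74) = -1*(-3075)/(-77) = 3075*(-1/77) = -3075/77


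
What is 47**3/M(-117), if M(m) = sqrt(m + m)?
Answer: -103823*I*sqrt(26)/78 ≈ -6787.1*I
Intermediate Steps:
M(m) = sqrt(2)*sqrt(m) (M(m) = sqrt(2*m) = sqrt(2)*sqrt(m))
47**3/M(-117) = 47**3/((sqrt(2)*sqrt(-117))) = 103823/((sqrt(2)*(3*I*sqrt(13)))) = 103823/((3*I*sqrt(26))) = 103823*(-I*sqrt(26)/78) = -103823*I*sqrt(26)/78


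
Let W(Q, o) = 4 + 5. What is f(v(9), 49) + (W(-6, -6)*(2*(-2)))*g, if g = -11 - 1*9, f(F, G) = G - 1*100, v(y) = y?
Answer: 669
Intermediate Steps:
f(F, G) = -100 + G (f(F, G) = G - 100 = -100 + G)
W(Q, o) = 9
g = -20 (g = -11 - 9 = -20)
f(v(9), 49) + (W(-6, -6)*(2*(-2)))*g = (-100 + 49) + (9*(2*(-2)))*(-20) = -51 + (9*(-4))*(-20) = -51 - 36*(-20) = -51 + 720 = 669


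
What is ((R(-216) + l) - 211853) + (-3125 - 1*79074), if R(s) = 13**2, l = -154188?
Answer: -448071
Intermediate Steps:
R(s) = 169
((R(-216) + l) - 211853) + (-3125 - 1*79074) = ((169 - 154188) - 211853) + (-3125 - 1*79074) = (-154019 - 211853) + (-3125 - 79074) = -365872 - 82199 = -448071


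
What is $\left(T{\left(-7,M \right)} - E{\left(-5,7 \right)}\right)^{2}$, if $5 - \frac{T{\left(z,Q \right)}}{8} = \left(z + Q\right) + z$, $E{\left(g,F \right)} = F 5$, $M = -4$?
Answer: $22201$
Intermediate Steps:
$E{\left(g,F \right)} = 5 F$
$T{\left(z,Q \right)} = 40 - 16 z - 8 Q$ ($T{\left(z,Q \right)} = 40 - 8 \left(\left(z + Q\right) + z\right) = 40 - 8 \left(\left(Q + z\right) + z\right) = 40 - 8 \left(Q + 2 z\right) = 40 - \left(8 Q + 16 z\right) = 40 - 16 z - 8 Q$)
$\left(T{\left(-7,M \right)} - E{\left(-5,7 \right)}\right)^{2} = \left(\left(40 - -112 - -32\right) - 5 \cdot 7\right)^{2} = \left(\left(40 + 112 + 32\right) - 35\right)^{2} = \left(184 - 35\right)^{2} = 149^{2} = 22201$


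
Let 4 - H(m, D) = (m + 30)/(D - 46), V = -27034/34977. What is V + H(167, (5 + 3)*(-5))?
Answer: 16597633/3008022 ≈ 5.5178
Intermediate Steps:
V = -27034/34977 (V = -27034*1/34977 = -27034/34977 ≈ -0.77291)
H(m, D) = 4 - (30 + m)/(-46 + D) (H(m, D) = 4 - (m + 30)/(D - 46) = 4 - (30 + m)/(-46 + D))
V + H(167, (5 + 3)*(-5)) = -27034/34977 + (-214 - 1*167 + 4*((5 + 3)*(-5)))/(-46 + (5 + 3)*(-5)) = -27034/34977 + (-214 - 167 + 4*(8*(-5)))/(-46 + 8*(-5)) = -27034/34977 + (-214 - 167 + 4*(-40))/(-46 - 40) = -27034/34977 + (-214 - 167 - 160)/(-86) = -27034/34977 - 1/86*(-541) = -27034/34977 + 541/86 = 16597633/3008022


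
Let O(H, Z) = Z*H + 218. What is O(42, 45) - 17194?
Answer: -15086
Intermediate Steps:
O(H, Z) = 218 + H*Z (O(H, Z) = H*Z + 218 = 218 + H*Z)
O(42, 45) - 17194 = (218 + 42*45) - 17194 = (218 + 1890) - 17194 = 2108 - 17194 = -15086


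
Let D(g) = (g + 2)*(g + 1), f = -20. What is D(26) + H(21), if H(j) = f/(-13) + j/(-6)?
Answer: 19605/26 ≈ 754.04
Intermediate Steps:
H(j) = 20/13 - j/6 (H(j) = -20/(-13) + j/(-6) = -20*(-1/13) + j*(-⅙) = 20/13 - j/6)
D(g) = (1 + g)*(2 + g) (D(g) = (2 + g)*(1 + g) = (1 + g)*(2 + g))
D(26) + H(21) = (2 + 26² + 3*26) + (20/13 - ⅙*21) = (2 + 676 + 78) + (20/13 - 7/2) = 756 - 51/26 = 19605/26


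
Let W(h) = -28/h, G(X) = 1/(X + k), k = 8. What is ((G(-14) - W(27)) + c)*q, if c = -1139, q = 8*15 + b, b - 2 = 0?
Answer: -3748999/27 ≈ -1.3885e+5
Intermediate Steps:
b = 2 (b = 2 + 0 = 2)
q = 122 (q = 8*15 + 2 = 120 + 2 = 122)
G(X) = 1/(8 + X) (G(X) = 1/(X + 8) = 1/(8 + X))
((G(-14) - W(27)) + c)*q = ((1/(8 - 14) - (-28)/27) - 1139)*122 = ((1/(-6) - (-28)/27) - 1139)*122 = ((-1/6 - 1*(-28/27)) - 1139)*122 = ((-1/6 + 28/27) - 1139)*122 = (47/54 - 1139)*122 = -61459/54*122 = -3748999/27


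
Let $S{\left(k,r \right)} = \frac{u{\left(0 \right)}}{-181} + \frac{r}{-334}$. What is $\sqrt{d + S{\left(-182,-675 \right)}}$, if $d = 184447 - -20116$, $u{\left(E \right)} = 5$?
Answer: $\frac{\sqrt{747620840956578}}{60454} \approx 452.29$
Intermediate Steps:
$d = 204563$ ($d = 184447 + 20116 = 204563$)
$S{\left(k,r \right)} = - \frac{5}{181} - \frac{r}{334}$ ($S{\left(k,r \right)} = \frac{5}{-181} + \frac{r}{-334} = 5 \left(- \frac{1}{181}\right) + r \left(- \frac{1}{334}\right) = - \frac{5}{181} - \frac{r}{334}$)
$\sqrt{d + S{\left(-182,-675 \right)}} = \sqrt{204563 - - \frac{120505}{60454}} = \sqrt{204563 + \left(- \frac{5}{181} + \frac{675}{334}\right)} = \sqrt{204563 + \frac{120505}{60454}} = \sqrt{\frac{12366772107}{60454}} = \frac{\sqrt{747620840956578}}{60454}$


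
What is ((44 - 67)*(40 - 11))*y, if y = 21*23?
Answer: -322161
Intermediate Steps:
y = 483
((44 - 67)*(40 - 11))*y = ((44 - 67)*(40 - 11))*483 = -23*29*483 = -667*483 = -322161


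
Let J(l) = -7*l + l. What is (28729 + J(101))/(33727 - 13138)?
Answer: 28123/20589 ≈ 1.3659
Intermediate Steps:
J(l) = -6*l
(28729 + J(101))/(33727 - 13138) = (28729 - 6*101)/(33727 - 13138) = (28729 - 606)/20589 = 28123*(1/20589) = 28123/20589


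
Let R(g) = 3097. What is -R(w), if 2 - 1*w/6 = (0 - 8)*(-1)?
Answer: -3097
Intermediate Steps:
w = -36 (w = 12 - 6*(0 - 8)*(-1) = 12 - (-48)*(-1) = 12 - 6*8 = 12 - 48 = -36)
-R(w) = -1*3097 = -3097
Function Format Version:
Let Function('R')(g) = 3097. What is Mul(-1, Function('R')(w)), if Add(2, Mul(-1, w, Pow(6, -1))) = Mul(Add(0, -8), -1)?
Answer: -3097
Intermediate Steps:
w = -36 (w = Add(12, Mul(-6, Mul(Add(0, -8), -1))) = Add(12, Mul(-6, Mul(-8, -1))) = Add(12, Mul(-6, 8)) = Add(12, -48) = -36)
Mul(-1, Function('R')(w)) = Mul(-1, 3097) = -3097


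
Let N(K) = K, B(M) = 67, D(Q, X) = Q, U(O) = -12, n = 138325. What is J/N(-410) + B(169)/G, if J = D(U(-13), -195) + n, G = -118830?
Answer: -821788063/2436015 ≈ -337.35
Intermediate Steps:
J = 138313 (J = -12 + 138325 = 138313)
J/N(-410) + B(169)/G = 138313/(-410) + 67/(-118830) = 138313*(-1/410) + 67*(-1/118830) = -138313/410 - 67/118830 = -821788063/2436015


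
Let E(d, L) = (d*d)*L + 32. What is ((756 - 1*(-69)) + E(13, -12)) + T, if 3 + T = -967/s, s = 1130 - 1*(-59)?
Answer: -1396853/1189 ≈ -1174.8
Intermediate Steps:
E(d, L) = 32 + L*d² (E(d, L) = d²*L + 32 = L*d² + 32 = 32 + L*d²)
s = 1189 (s = 1130 + 59 = 1189)
T = -4534/1189 (T = -3 - 967/1189 = -4534/1189 ≈ -3.8133)
((756 - 1*(-69)) + E(13, -12)) + T = ((756 - 1*(-69)) + (32 - 12*13²)) - 4534/1189 = ((756 + 69) + (32 - 12*169)) - 4534/1189 = (825 + (32 - 2028)) - 4534/1189 = (825 - 1996) - 4534/1189 = -1171 - 4534/1189 = -1396853/1189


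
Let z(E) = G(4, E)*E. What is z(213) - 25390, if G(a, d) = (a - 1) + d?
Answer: 20618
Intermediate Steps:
G(a, d) = -1 + a + d (G(a, d) = (-1 + a) + d = -1 + a + d)
z(E) = E*(3 + E) (z(E) = (-1 + 4 + E)*E = (3 + E)*E = E*(3 + E))
z(213) - 25390 = 213*(3 + 213) - 25390 = 213*216 - 25390 = 46008 - 25390 = 20618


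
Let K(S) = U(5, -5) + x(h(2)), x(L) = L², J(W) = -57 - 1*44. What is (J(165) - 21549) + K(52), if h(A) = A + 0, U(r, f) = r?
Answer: -21641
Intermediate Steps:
h(A) = A
J(W) = -101 (J(W) = -57 - 44 = -101)
K(S) = 9 (K(S) = 5 + 2² = 5 + 4 = 9)
(J(165) - 21549) + K(52) = (-101 - 21549) + 9 = -21650 + 9 = -21641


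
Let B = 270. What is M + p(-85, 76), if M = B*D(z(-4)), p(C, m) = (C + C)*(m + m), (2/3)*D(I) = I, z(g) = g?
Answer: -27460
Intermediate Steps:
D(I) = 3*I/2
p(C, m) = 4*C*m (p(C, m) = (2*C)*(2*m) = 4*C*m)
M = -1620 (M = 270*((3/2)*(-4)) = 270*(-6) = -1620)
M + p(-85, 76) = -1620 + 4*(-85)*76 = -1620 - 25840 = -27460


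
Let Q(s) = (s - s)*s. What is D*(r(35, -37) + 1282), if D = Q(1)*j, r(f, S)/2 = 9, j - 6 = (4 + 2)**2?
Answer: 0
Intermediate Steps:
Q(s) = 0 (Q(s) = 0*s = 0)
j = 42 (j = 6 + (4 + 2)**2 = 6 + 6**2 = 6 + 36 = 42)
r(f, S) = 18 (r(f, S) = 2*9 = 18)
D = 0 (D = 0*42 = 0)
D*(r(35, -37) + 1282) = 0*(18 + 1282) = 0*1300 = 0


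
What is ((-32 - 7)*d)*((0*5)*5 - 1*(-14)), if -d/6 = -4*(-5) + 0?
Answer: 65520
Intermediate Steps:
d = -120 (d = -6*(-4*(-5) + 0) = -6*(20 + 0) = -6*20 = -120)
((-32 - 7)*d)*((0*5)*5 - 1*(-14)) = ((-32 - 7)*(-120))*((0*5)*5 - 1*(-14)) = (-39*(-120))*(0*5 + 14) = 4680*(0 + 14) = 4680*14 = 65520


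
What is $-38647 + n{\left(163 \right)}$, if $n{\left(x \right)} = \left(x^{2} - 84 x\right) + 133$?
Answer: $-25637$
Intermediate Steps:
$n{\left(x \right)} = 133 + x^{2} - 84 x$
$-38647 + n{\left(163 \right)} = -38647 + \left(133 + 163^{2} - 13692\right) = -38647 + \left(133 + 26569 - 13692\right) = -38647 + 13010 = -25637$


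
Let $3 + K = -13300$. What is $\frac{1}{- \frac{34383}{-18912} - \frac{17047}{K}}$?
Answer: $\frac{83862112}{259929971} \approx 0.32263$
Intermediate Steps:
$K = -13303$ ($K = -3 - 13300 = -13303$)
$\frac{1}{- \frac{34383}{-18912} - \frac{17047}{K}} = \frac{1}{- \frac{34383}{-18912} - \frac{17047}{-13303}} = \frac{1}{\left(-34383\right) \left(- \frac{1}{18912}\right) - - \frac{17047}{13303}} = \frac{1}{\frac{11461}{6304} + \frac{17047}{13303}} = \frac{1}{\frac{259929971}{83862112}} = \frac{83862112}{259929971}$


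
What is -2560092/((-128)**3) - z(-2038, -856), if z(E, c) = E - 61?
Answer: 1101120535/524288 ≈ 2100.2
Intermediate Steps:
z(E, c) = -61 + E
-2560092/((-128)**3) - z(-2038, -856) = -2560092/((-128)**3) - (-61 - 2038) = -2560092/(-2097152) - 1*(-2099) = -2560092*(-1/2097152) + 2099 = 640023/524288 + 2099 = 1101120535/524288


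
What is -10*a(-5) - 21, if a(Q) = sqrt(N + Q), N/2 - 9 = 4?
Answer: -21 - 10*sqrt(21) ≈ -66.826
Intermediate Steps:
N = 26 (N = 18 + 2*4 = 18 + 8 = 26)
a(Q) = sqrt(26 + Q)
-10*a(-5) - 21 = -10*sqrt(26 - 5) - 21 = -10*sqrt(21) - 21 = -21 - 10*sqrt(21)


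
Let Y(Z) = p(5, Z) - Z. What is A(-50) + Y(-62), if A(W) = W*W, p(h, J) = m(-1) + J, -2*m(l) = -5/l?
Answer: 4995/2 ≈ 2497.5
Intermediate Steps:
m(l) = 5/(2*l) (m(l) = -(-5)/(2*l) = 5/(2*l))
p(h, J) = -5/2 + J (p(h, J) = (5/2)/(-1) + J = (5/2)*(-1) + J = -5/2 + J)
A(W) = W**2
Y(Z) = -5/2 (Y(Z) = (-5/2 + Z) - Z = -5/2)
A(-50) + Y(-62) = (-50)**2 - 5/2 = 2500 - 5/2 = 4995/2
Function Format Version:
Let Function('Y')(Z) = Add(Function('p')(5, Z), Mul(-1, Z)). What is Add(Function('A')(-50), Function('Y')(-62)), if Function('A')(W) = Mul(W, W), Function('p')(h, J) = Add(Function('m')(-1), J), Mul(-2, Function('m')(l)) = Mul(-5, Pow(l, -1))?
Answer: Rational(4995, 2) ≈ 2497.5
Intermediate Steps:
Function('m')(l) = Mul(Rational(5, 2), Pow(l, -1)) (Function('m')(l) = Mul(Rational(-1, 2), Mul(-5, Pow(l, -1))) = Mul(Rational(5, 2), Pow(l, -1)))
Function('p')(h, J) = Add(Rational(-5, 2), J) (Function('p')(h, J) = Add(Mul(Rational(5, 2), Pow(-1, -1)), J) = Add(Mul(Rational(5, 2), -1), J) = Add(Rational(-5, 2), J))
Function('A')(W) = Pow(W, 2)
Function('Y')(Z) = Rational(-5, 2) (Function('Y')(Z) = Add(Add(Rational(-5, 2), Z), Mul(-1, Z)) = Rational(-5, 2))
Add(Function('A')(-50), Function('Y')(-62)) = Add(Pow(-50, 2), Rational(-5, 2)) = Add(2500, Rational(-5, 2)) = Rational(4995, 2)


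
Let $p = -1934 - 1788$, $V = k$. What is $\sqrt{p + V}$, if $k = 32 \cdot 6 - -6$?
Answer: $2 i \sqrt{881} \approx 59.363 i$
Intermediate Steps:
$k = 198$ ($k = 192 + 6 = 198$)
$V = 198$
$p = -3722$
$\sqrt{p + V} = \sqrt{-3722 + 198} = \sqrt{-3524} = 2 i \sqrt{881}$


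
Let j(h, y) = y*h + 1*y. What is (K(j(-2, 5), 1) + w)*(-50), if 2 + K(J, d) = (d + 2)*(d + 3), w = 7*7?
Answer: -2950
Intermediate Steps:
w = 49
j(h, y) = y + h*y (j(h, y) = h*y + y = y + h*y)
K(J, d) = -2 + (2 + d)*(3 + d) (K(J, d) = -2 + (d + 2)*(d + 3) = -2 + (2 + d)*(3 + d))
(K(j(-2, 5), 1) + w)*(-50) = ((4 + 1² + 5*1) + 49)*(-50) = ((4 + 1 + 5) + 49)*(-50) = (10 + 49)*(-50) = 59*(-50) = -2950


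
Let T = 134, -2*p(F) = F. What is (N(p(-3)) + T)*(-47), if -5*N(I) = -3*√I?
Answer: -6298 - 141*√6/10 ≈ -6332.5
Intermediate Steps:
p(F) = -F/2
N(I) = 3*√I/5 (N(I) = -(-3)*√I/5 = 3*√I/5)
(N(p(-3)) + T)*(-47) = (3*√(-½*(-3))/5 + 134)*(-47) = (3*√(3/2)/5 + 134)*(-47) = (3*(√6/2)/5 + 134)*(-47) = (3*√6/10 + 134)*(-47) = (134 + 3*√6/10)*(-47) = -6298 - 141*√6/10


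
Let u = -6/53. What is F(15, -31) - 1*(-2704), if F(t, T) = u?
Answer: 143306/53 ≈ 2703.9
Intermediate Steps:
u = -6/53 (u = -6*1/53 = -6/53 ≈ -0.11321)
F(t, T) = -6/53
F(15, -31) - 1*(-2704) = -6/53 - 1*(-2704) = -6/53 + 2704 = 143306/53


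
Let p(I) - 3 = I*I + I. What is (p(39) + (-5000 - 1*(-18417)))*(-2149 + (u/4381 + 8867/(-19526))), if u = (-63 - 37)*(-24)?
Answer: -105911344463330/3290131 ≈ -3.2191e+7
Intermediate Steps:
u = 2400 (u = -100*(-24) = 2400)
p(I) = 3 + I + I² (p(I) = 3 + (I*I + I) = 3 + (I² + I) = 3 + (I + I²) = 3 + I + I²)
(p(39) + (-5000 - 1*(-18417)))*(-2149 + (u/4381 + 8867/(-19526))) = ((3 + 39 + 39²) + (-5000 - 1*(-18417)))*(-2149 + (2400/4381 + 8867/(-19526))) = ((3 + 39 + 1521) + (-5000 + 18417))*(-2149 + (2400*(1/4381) + 8867*(-1/19526))) = (1563 + 13417)*(-2149 + (2400/4381 - 8867/19526)) = 14980*(-2149 + 616621/6580262) = 14980*(-14140366417/6580262) = -105911344463330/3290131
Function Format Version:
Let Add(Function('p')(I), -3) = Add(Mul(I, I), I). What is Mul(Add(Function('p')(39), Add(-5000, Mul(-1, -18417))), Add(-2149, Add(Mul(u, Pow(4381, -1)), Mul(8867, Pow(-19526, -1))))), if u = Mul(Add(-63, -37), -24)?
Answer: Rational(-105911344463330, 3290131) ≈ -3.2191e+7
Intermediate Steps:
u = 2400 (u = Mul(-100, -24) = 2400)
Function('p')(I) = Add(3, I, Pow(I, 2)) (Function('p')(I) = Add(3, Add(Mul(I, I), I)) = Add(3, Add(Pow(I, 2), I)) = Add(3, Add(I, Pow(I, 2))) = Add(3, I, Pow(I, 2)))
Mul(Add(Function('p')(39), Add(-5000, Mul(-1, -18417))), Add(-2149, Add(Mul(u, Pow(4381, -1)), Mul(8867, Pow(-19526, -1))))) = Mul(Add(Add(3, 39, Pow(39, 2)), Add(-5000, Mul(-1, -18417))), Add(-2149, Add(Mul(2400, Pow(4381, -1)), Mul(8867, Pow(-19526, -1))))) = Mul(Add(Add(3, 39, 1521), Add(-5000, 18417)), Add(-2149, Add(Mul(2400, Rational(1, 4381)), Mul(8867, Rational(-1, 19526))))) = Mul(Add(1563, 13417), Add(-2149, Add(Rational(2400, 4381), Rational(-8867, 19526)))) = Mul(14980, Add(-2149, Rational(616621, 6580262))) = Mul(14980, Rational(-14140366417, 6580262)) = Rational(-105911344463330, 3290131)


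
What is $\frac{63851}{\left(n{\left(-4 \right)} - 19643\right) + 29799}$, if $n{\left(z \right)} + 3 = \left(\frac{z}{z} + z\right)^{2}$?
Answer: $\frac{63851}{10162} \approx 6.2833$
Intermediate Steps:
$n{\left(z \right)} = -3 + \left(1 + z\right)^{2}$ ($n{\left(z \right)} = -3 + \left(\frac{z}{z} + z\right)^{2} = -3 + \left(1 + z\right)^{2}$)
$\frac{63851}{\left(n{\left(-4 \right)} - 19643\right) + 29799} = \frac{63851}{\left(\left(-3 + \left(1 - 4\right)^{2}\right) - 19643\right) + 29799} = \frac{63851}{\left(\left(-3 + \left(-3\right)^{2}\right) - 19643\right) + 29799} = \frac{63851}{\left(\left(-3 + 9\right) - 19643\right) + 29799} = \frac{63851}{\left(6 - 19643\right) + 29799} = \frac{63851}{-19637 + 29799} = \frac{63851}{10162}$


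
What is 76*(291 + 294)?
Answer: 44460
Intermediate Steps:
76*(291 + 294) = 76*585 = 44460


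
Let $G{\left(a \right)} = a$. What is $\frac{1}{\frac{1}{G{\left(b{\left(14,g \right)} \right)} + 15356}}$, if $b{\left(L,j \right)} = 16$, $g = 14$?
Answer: $15372$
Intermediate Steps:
$\frac{1}{\frac{1}{G{\left(b{\left(14,g \right)} \right)} + 15356}} = \frac{1}{\frac{1}{16 + 15356}} = \frac{1}{\frac{1}{15372}} = 15372$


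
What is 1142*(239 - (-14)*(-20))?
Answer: -46822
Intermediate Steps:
1142*(239 - (-14)*(-20)) = 1142*(239 - 1*280) = 1142*(239 - 280) = 1142*(-41) = -46822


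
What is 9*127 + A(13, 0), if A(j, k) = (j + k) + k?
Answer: 1156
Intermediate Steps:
A(j, k) = j + 2*k
9*127 + A(13, 0) = 9*127 + (13 + 2*0) = 1143 + (13 + 0) = 1143 + 13 = 1156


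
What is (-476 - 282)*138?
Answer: -104604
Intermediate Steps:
(-476 - 282)*138 = -758*138 = -104604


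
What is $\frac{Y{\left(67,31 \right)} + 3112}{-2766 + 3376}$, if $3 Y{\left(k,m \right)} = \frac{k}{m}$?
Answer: $\frac{289483}{56730} \approx 5.1028$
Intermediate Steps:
$Y{\left(k,m \right)} = \frac{k}{3 m}$ ($Y{\left(k,m \right)} = \frac{k \frac{1}{m}}{3} = \frac{k}{3 m}$)
$\frac{Y{\left(67,31 \right)} + 3112}{-2766 + 3376} = \frac{\frac{1}{3} \cdot 67 \cdot \frac{1}{31} + 3112}{-2766 + 3376} = \frac{\frac{1}{3} \cdot 67 \cdot \frac{1}{31} + 3112}{610} = \left(\frac{67}{93} + 3112\right) \frac{1}{610} = \frac{289483}{93} \cdot \frac{1}{610} = \frac{289483}{56730}$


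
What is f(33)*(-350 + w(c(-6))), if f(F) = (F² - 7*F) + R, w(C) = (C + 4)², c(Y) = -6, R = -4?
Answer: -295484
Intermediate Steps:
w(C) = (4 + C)²
f(F) = -4 + F² - 7*F (f(F) = (F² - 7*F) - 4 = -4 + F² - 7*F)
f(33)*(-350 + w(c(-6))) = (-4 + 33² - 7*33)*(-350 + (4 - 6)²) = (-4 + 1089 - 231)*(-350 + (-2)²) = 854*(-350 + 4) = 854*(-346) = -295484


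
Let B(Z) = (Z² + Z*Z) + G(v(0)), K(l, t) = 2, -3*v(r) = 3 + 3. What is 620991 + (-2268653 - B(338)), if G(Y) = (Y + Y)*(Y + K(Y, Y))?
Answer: -1876150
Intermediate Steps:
v(r) = -2 (v(r) = -(3 + 3)/3 = -⅓*6 = -2)
G(Y) = 2*Y*(2 + Y) (G(Y) = (Y + Y)*(Y + 2) = (2*Y)*(2 + Y) = 2*Y*(2 + Y))
B(Z) = 2*Z² (B(Z) = (Z² + Z*Z) + 2*(-2)*(2 - 2) = (Z² + Z²) + 2*(-2)*0 = 2*Z² + 0 = 2*Z²)
620991 + (-2268653 - B(338)) = 620991 + (-2268653 - 2*338²) = 620991 + (-2268653 - 2*114244) = 620991 + (-2268653 - 1*228488) = 620991 + (-2268653 - 228488) = 620991 - 2497141 = -1876150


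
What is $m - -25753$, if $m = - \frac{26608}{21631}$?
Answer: $\frac{557036535}{21631} \approx 25752.0$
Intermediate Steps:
$m = - \frac{26608}{21631}$ ($m = \left(-26608\right) \frac{1}{21631} = - \frac{26608}{21631} \approx -1.2301$)
$m - -25753 = - \frac{26608}{21631} - -25753 = - \frac{26608}{21631} + 25753 = \frac{557036535}{21631}$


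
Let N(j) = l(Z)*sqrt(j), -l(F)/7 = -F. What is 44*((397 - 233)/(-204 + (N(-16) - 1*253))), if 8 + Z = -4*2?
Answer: -3297712/409553 + 3232768*I/409553 ≈ -8.052 + 7.8934*I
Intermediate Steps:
Z = -16 (Z = -8 - 4*2 = -8 - 8 = -16)
l(F) = 7*F (l(F) = -(-7)*F = 7*F)
N(j) = -112*sqrt(j) (N(j) = (7*(-16))*sqrt(j) = -112*sqrt(j))
44*((397 - 233)/(-204 + (N(-16) - 1*253))) = 44*((397 - 233)/(-204 + (-448*I - 1*253))) = 44*(164/(-204 + (-448*I - 253))) = 44*(164/(-204 + (-253 - 448*I))) = 44*(164/(-457 - 448*I)) = 44*(164*((-457 + 448*I)/409553)) = 44*(164*(-457 + 448*I)/409553) = 7216*(-457 + 448*I)/409553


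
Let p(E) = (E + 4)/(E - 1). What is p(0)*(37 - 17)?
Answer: -80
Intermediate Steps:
p(E) = (4 + E)/(-1 + E)
p(0)*(37 - 17) = ((4 + 0)/(-1 + 0))*(37 - 17) = (4/(-1))*20 = -1*4*20 = -4*20 = -80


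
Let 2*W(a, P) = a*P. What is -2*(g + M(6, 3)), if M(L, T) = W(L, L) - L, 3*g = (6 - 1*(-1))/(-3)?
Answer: -202/9 ≈ -22.444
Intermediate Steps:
W(a, P) = P*a/2 (W(a, P) = (a*P)/2 = (P*a)/2 = P*a/2)
g = -7/9 (g = ((6 - 1*(-1))/(-3))/3 = ((6 + 1)*(-1/3))/3 = (7*(-1/3))/3 = (1/3)*(-7/3) = -7/9 ≈ -0.77778)
M(L, T) = L**2/2 - L (M(L, T) = L*L/2 - L = L**2/2 - L)
-2*(g + M(6, 3)) = -2*(-7/9 + (1/2)*6*(-2 + 6)) = -2*(-7/9 + (1/2)*6*4) = -2*(-7/9 + 12) = -2*101/9 = -202/9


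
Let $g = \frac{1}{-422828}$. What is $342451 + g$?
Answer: $\frac{144797871427}{422828} \approx 3.4245 \cdot 10^{5}$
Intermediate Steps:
$g = - \frac{1}{422828} \approx -2.365 \cdot 10^{-6}$
$342451 + g = 342451 - \frac{1}{422828} = \frac{144797871427}{422828}$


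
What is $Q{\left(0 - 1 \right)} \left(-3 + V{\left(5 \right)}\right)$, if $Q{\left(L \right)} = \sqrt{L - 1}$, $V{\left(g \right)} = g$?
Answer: $2 i \sqrt{2} \approx 2.8284 i$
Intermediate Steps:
$Q{\left(L \right)} = \sqrt{-1 + L}$
$Q{\left(0 - 1 \right)} \left(-3 + V{\left(5 \right)}\right) = \sqrt{-1 + \left(0 - 1\right)} \left(-3 + 5\right) = \sqrt{-1 + \left(0 - 1\right)} 2 = \sqrt{-1 - 1} \cdot 2 = \sqrt{-2} \cdot 2 = i \sqrt{2} \cdot 2 = 2 i \sqrt{2}$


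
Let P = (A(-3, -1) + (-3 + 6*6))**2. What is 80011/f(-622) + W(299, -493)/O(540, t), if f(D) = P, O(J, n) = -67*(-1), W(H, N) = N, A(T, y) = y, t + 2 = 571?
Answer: 4855905/68608 ≈ 70.778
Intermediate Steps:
t = 569 (t = -2 + 571 = 569)
O(J, n) = 67
P = 1024 (P = (-1 + (-3 + 6*6))**2 = (-1 + (-3 + 36))**2 = (-1 + 33)**2 = 32**2 = 1024)
f(D) = 1024
80011/f(-622) + W(299, -493)/O(540, t) = 80011/1024 - 493/67 = 4855905/68608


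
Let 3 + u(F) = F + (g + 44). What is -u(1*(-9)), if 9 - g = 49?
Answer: 8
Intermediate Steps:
g = -40 (g = 9 - 1*49 = 9 - 49 = -40)
u(F) = 1 + F (u(F) = -3 + (F + (-40 + 44)) = -3 + (F + 4) = -3 + (4 + F) = 1 + F)
-u(1*(-9)) = -(1 + 1*(-9)) = -(1 - 9) = -1*(-8) = 8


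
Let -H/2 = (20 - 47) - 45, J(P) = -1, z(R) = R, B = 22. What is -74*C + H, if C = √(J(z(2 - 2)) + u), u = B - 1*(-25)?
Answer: 144 - 74*√46 ≈ -357.89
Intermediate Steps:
u = 47 (u = 22 - 1*(-25) = 22 + 25 = 47)
H = 144 (H = -2*((20 - 47) - 45) = -2*(-27 - 45) = -2*(-72) = 144)
C = √46 (C = √(-1 + 47) = √46 ≈ 6.7823)
-74*C + H = -74*√46 + 144 = 144 - 74*√46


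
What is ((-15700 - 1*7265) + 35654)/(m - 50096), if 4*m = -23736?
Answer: -12689/56030 ≈ -0.22647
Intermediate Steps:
m = -5934 (m = (¼)*(-23736) = -5934)
((-15700 - 1*7265) + 35654)/(m - 50096) = ((-15700 - 1*7265) + 35654)/(-5934 - 50096) = ((-15700 - 7265) + 35654)/(-56030) = (-22965 + 35654)*(-1/56030) = 12689*(-1/56030) = -12689/56030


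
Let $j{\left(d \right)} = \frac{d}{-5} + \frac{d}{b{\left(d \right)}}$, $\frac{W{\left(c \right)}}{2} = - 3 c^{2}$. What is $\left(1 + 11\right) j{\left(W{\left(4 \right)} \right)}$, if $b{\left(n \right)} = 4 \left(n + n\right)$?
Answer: $\frac{2319}{10} \approx 231.9$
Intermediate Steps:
$b{\left(n \right)} = 8 n$ ($b{\left(n \right)} = 4 \cdot 2 n = 8 n$)
$W{\left(c \right)} = - 6 c^{2}$ ($W{\left(c \right)} = 2 \left(- 3 c^{2}\right) = - 6 c^{2}$)
$j{\left(d \right)} = \frac{1}{8} - \frac{d}{5}$ ($j{\left(d \right)} = \frac{d}{-5} + \frac{d}{8 d} = d \left(- \frac{1}{5}\right) + d \frac{1}{8 d} = - \frac{d}{5} + \frac{1}{8} = \frac{1}{8} - \frac{d}{5}$)
$\left(1 + 11\right) j{\left(W{\left(4 \right)} \right)} = \left(1 + 11\right) \left(\frac{1}{8} - \frac{\left(-6\right) 4^{2}}{5}\right) = 12 \left(\frac{1}{8} - \frac{\left(-6\right) 16}{5}\right) = 12 \left(\frac{1}{8} - - \frac{96}{5}\right) = 12 \left(\frac{1}{8} + \frac{96}{5}\right) = 12 \cdot \frac{773}{40} = \frac{2319}{10}$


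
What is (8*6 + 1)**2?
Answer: 2401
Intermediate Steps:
(8*6 + 1)**2 = (48 + 1)**2 = 49**2 = 2401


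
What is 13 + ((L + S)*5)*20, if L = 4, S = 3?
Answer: 713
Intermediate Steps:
13 + ((L + S)*5)*20 = 13 + ((4 + 3)*5)*20 = 13 + (7*5)*20 = 13 + 35*20 = 13 + 700 = 713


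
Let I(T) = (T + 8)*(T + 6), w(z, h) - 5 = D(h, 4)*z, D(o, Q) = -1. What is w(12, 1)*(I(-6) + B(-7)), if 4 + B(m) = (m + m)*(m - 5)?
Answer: -1148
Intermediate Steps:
w(z, h) = 5 - z
I(T) = (6 + T)*(8 + T) (I(T) = (8 + T)*(6 + T) = (6 + T)*(8 + T))
B(m) = -4 + 2*m*(-5 + m) (B(m) = -4 + (m + m)*(m - 5) = -4 + (2*m)*(-5 + m) = -4 + 2*m*(-5 + m))
w(12, 1)*(I(-6) + B(-7)) = (5 - 1*12)*((48 + (-6)**2 + 14*(-6)) + (-4 - 10*(-7) + 2*(-7)**2)) = (5 - 12)*((48 + 36 - 84) + (-4 + 70 + 2*49)) = -7*(0 + (-4 + 70 + 98)) = -7*(0 + 164) = -7*164 = -1148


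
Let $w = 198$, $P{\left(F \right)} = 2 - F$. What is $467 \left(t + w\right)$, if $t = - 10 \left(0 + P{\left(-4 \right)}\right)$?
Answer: $64446$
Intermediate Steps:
$t = -60$ ($t = - 10 \left(0 + \left(2 - -4\right)\right) = - 10 \left(0 + \left(2 + 4\right)\right) = - 10 \left(0 + 6\right) = \left(-10\right) 6 = -60$)
$467 \left(t + w\right) = 467 \left(-60 + 198\right) = 467 \cdot 138 = 64446$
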